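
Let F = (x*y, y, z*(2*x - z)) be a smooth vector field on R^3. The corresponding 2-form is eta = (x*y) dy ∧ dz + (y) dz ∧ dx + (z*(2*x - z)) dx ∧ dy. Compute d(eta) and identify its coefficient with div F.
d(eta) = (2*x + y - 2*z + 1) dx ∧ dy ∧ dz; div F = 2*x + y - 2*z + 1

For a 2-form in R^3 of the form above, applying d gives a 3-form with coefficient ∂P/∂x + ∂Q/∂y + ∂R/∂z:
  ∂P/∂x = y
  ∂Q/∂y = 1
  ∂R/∂z = 2*x - 2*z
Sum = 2*x + y - 2*z + 1, which is exactly div F.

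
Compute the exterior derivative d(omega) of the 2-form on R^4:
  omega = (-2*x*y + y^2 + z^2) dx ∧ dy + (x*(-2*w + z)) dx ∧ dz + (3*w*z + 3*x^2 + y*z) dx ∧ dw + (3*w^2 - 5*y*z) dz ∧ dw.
d(omega) = (2*z) dx ∧ dy ∧ dz + (-3*w - 2*x - y) dx ∧ dz ∧ dw + (-z) dx ∧ dy ∧ dw + (-5*z) dy ∧ dz ∧ dw

For a 2-form omega = sum_{i<j} g_{ij} dx_i ∧ dx_j, the exterior derivative is
  d(omega) = sum_{i<j} d(g_{ij}) ∧ dx_i ∧ dx_j = sum_{i<j, k} (∂g_{ij}/∂x_k) dx_k ∧ dx_i ∧ dx_j.
Expand each term, using dx_k ∧ dx_i ∧ dx_j = sgn(permutation) dx_{(a)} ∧ dx_{(b)} ∧ dx_{(c)} with (a < b < c) sorted:
  d(-2*x*y + y^2 + z^2) includes (∂/∂z)(-2*x*y + y^2 + z^2) dz = (2*z) dz, which multiplied by dx ∧ dy gives (2*z) dx ∧ dy ∧ dz
  d(x*(-2*w + z)) includes (∂/∂w)(x*(-2*w + z)) dw = (-2*x) dw, which multiplied by dx ∧ dz gives (-2*x) dx ∧ dz ∧ dw
  d(3*w*z + 3*x^2 + y*z) includes (∂/∂y)(3*w*z + 3*x^2 + y*z) dy = (z) dy, which multiplied by dx ∧ dw gives (-z) dx ∧ dy ∧ dw
  d(3*w*z + 3*x^2 + y*z) includes (∂/∂z)(3*w*z + 3*x^2 + y*z) dz = (3*w + y) dz, which multiplied by dx ∧ dw gives (-3*w - y) dx ∧ dz ∧ dw
  d(3*w^2 - 5*y*z) includes (∂/∂y)(3*w^2 - 5*y*z) dy = (-5*z) dy, which multiplied by dz ∧ dw gives (-5*z) dy ∧ dz ∧ dw
Collecting like 3-forms: d(omega) = (2*z) dx ∧ dy ∧ dz + (-3*w - 2*x - y) dx ∧ dz ∧ dw + (-z) dx ∧ dy ∧ dw + (-5*z) dy ∧ dz ∧ dw.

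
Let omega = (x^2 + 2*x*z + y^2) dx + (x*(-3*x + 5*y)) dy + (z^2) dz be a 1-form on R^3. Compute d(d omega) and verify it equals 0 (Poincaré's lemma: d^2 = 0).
d(d omega) = 0

Step 1: d omega = sum_{i<j} (∂f_j/∂x_i - ∂f_i/∂x_j) dx_i ∧ dx_j:
  coeff of dx ∧ dy: -6*x + 3*y
  coeff of dx ∧ dz: -2*x
  coeff of dy ∧ dz: 0
Step 2: Apply d again to each 2-form coefficient. The only possible 3-form in R^3 is dx ∧ dy ∧ dz, with coefficient
  ∂(coeff of dy∧dz)/∂x - ∂(coeff of dx∧dz)/∂y + ∂(coeff of dx∧dy)/∂z
  = ∂/∂x (0) - ∂/∂y (-2*x) + ∂/∂z (-6*x + 3*y).
Each of these terms simplifies to sums of mixed partials that cancel in pairs. The result is 0 (by equality of mixed partials for smooth functions — Schwarz / Clairaut).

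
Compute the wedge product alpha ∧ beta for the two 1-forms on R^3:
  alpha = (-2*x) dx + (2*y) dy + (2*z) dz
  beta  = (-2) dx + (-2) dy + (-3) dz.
alpha ∧ beta = (4*x + 4*y) dx ∧ dy + (6*x + 4*z) dx ∧ dz + (-6*y + 4*z) dy ∧ dz

Distribute the wedge, using dx_i ∧ dx_j = -dx_j ∧ dx_i and dx_i ∧ dx_i = 0. For each pair (i, j) with i < j, the coefficient of dx_i ∧ dx_j in alpha ∧ beta is (alpha_i * beta_j - alpha_j * beta_i). Collecting: alpha ∧ beta = (4*x + 4*y) dx ∧ dy + (6*x + 4*z) dx ∧ dz + (-6*y + 4*z) dy ∧ dz.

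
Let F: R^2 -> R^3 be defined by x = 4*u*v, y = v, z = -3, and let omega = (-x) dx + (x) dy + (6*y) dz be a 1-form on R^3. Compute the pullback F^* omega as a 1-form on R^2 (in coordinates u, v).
F^* omega = (-16*u*v^2) du + (4*u*v*(1 - 4*u)) dv

Using F^*(f dg) = (f ∘ F) d(g ∘ F), substitute each coordinate x_i by F_i(u, v) in f_i, and replace dx_i by d F_i = (∂F_i/∂u) du + (∂F_i/∂v) dv.
  For the x component: f_1(F) = -4*u*v; d F_1 = (4*v) du + (4*u) dv
  For the y component: f_2(F) = 4*u*v; d F_2 = (0) du + (1) dv
  For the z component: f_3(F) = 6*v; d F_3 = (0) du + (0) dv
Combining and collecting du, dv coefficients:
  coeff of du: -16*u*v^2
  coeff of dv: 4*u*v*(1 - 4*u)
F^* omega = (-16*u*v^2) du + (4*u*v*(1 - 4*u)) dv.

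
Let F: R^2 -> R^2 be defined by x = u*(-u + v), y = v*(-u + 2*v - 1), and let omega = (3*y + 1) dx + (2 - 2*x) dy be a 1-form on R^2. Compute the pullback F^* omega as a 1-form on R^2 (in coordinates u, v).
F^* omega = (4*u^2*v - 13*u*v^2 + 6*u*v - 2*u + 6*v^3 - 3*v^2 - v) du + (-2*u^3 + 7*u^2*v - 2*u^2 - 2*u*v^2 - u*v - u + 8*v - 2) dv

Using F^*(f dg) = (f ∘ F) d(g ∘ F), substitute each coordinate x_i by F_i(u, v) in f_i, and replace dx_i by d F_i = (∂F_i/∂u) du + (∂F_i/∂v) dv.
  For the x component: f_1(F) = -3*u*v + 6*v^2 - 3*v + 1; d F_1 = (-2*u + v) du + (u) dv
  For the y component: f_2(F) = 2*u^2 - 2*u*v + 2; d F_2 = (-v) du + (-u + 4*v - 1) dv
Combining and collecting du, dv coefficients:
  coeff of du: 4*u^2*v - 13*u*v^2 + 6*u*v - 2*u + 6*v^3 - 3*v^2 - v
  coeff of dv: -2*u^3 + 7*u^2*v - 2*u^2 - 2*u*v^2 - u*v - u + 8*v - 2
F^* omega = (4*u^2*v - 13*u*v^2 + 6*u*v - 2*u + 6*v^3 - 3*v^2 - v) du + (-2*u^3 + 7*u^2*v - 2*u^2 - 2*u*v^2 - u*v - u + 8*v - 2) dv.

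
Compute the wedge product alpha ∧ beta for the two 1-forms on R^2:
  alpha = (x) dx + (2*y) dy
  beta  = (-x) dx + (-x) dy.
alpha ∧ beta = (x*(-x + 2*y)) dx ∧ dy

Distribute the wedge, using dx_i ∧ dx_j = -dx_j ∧ dx_i and dx_i ∧ dx_i = 0. For each pair (i, j) with i < j, the coefficient of dx_i ∧ dx_j in alpha ∧ beta is (alpha_i * beta_j - alpha_j * beta_i). Collecting: alpha ∧ beta = (x*(-x + 2*y)) dx ∧ dy.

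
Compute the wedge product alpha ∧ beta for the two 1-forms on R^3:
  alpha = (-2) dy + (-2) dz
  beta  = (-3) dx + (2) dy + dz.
alpha ∧ beta = (-6) dx ∧ dy + (2) dy ∧ dz + (-6) dx ∧ dz

Distribute the wedge, using dx_i ∧ dx_j = -dx_j ∧ dx_i and dx_i ∧ dx_i = 0. For each pair (i, j) with i < j, the coefficient of dx_i ∧ dx_j in alpha ∧ beta is (alpha_i * beta_j - alpha_j * beta_i). Collecting: alpha ∧ beta = (-6) dx ∧ dy + (2) dy ∧ dz + (-6) dx ∧ dz.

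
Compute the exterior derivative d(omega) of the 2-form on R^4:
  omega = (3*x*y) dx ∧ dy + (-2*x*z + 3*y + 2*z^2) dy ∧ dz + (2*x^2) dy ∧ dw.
d(omega) = (-2*z) dx ∧ dy ∧ dz + (4*x) dx ∧ dy ∧ dw

For a 2-form omega = sum_{i<j} g_{ij} dx_i ∧ dx_j, the exterior derivative is
  d(omega) = sum_{i<j} d(g_{ij}) ∧ dx_i ∧ dx_j = sum_{i<j, k} (∂g_{ij}/∂x_k) dx_k ∧ dx_i ∧ dx_j.
Expand each term, using dx_k ∧ dx_i ∧ dx_j = sgn(permutation) dx_{(a)} ∧ dx_{(b)} ∧ dx_{(c)} with (a < b < c) sorted:
  d(-2*x*z + 3*y + 2*z^2) includes (∂/∂x)(-2*x*z + 3*y + 2*z^2) dx = (-2*z) dx, which multiplied by dy ∧ dz gives (-2*z) dx ∧ dy ∧ dz
  d(2*x^2) includes (∂/∂x)(2*x^2) dx = (4*x) dx, which multiplied by dy ∧ dw gives (4*x) dx ∧ dy ∧ dw
Collecting like 3-forms: d(omega) = (-2*z) dx ∧ dy ∧ dz + (4*x) dx ∧ dy ∧ dw.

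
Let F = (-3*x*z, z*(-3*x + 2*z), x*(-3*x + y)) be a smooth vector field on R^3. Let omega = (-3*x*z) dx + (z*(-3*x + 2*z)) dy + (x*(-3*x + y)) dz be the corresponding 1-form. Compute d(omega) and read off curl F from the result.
d(omega) = (4*x - 4*z) dy ∧ dz + (3*x - y) dz ∧ dx + (-3*z) dx ∧ dy; curl F = (4*x - 4*z, 3*x - y, -3*z)

d omega = sum_{i<j} (∂f_j/∂x_i - ∂f_i/∂x_j) dx_i ∧ dx_j. Under the identification (dy ∧ dz, dz ∧ dx, dx ∧ dy) ↔ (e_x, e_y, e_z), the coefficients are exactly the components of curl F. Compute:
  ∂R/∂y - ∂Q/∂z = (x) - (-3*x + 4*z) = 4*x - 4*z
  ∂P/∂z - ∂R/∂x = (-3*x) - (-6*x + y) = 3*x - y
  ∂Q/∂x - ∂P/∂y = (-3*z) - (0) = -3*z.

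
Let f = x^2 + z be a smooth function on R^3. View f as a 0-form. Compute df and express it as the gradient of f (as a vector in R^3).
df = (2*x) dx + (0) dy + (1) dz; grad f = (2*x, 0, 1)

For a 0-form f, d f = (∂f/∂x) dx + (∂f/∂y) dy + (∂f/∂z) dz. The components of the vector representation are exactly the entries of grad f in Cartesian coordinates:
  ∂f/∂x = 2*x
  ∂f/∂y = 0
  ∂f/∂z = 1.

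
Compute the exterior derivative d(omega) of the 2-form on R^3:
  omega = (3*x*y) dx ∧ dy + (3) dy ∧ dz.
d(omega) = 0

For a 2-form omega = sum_{i<j} g_{ij} dx_i ∧ dx_j, the exterior derivative is
  d(omega) = sum_{i<j} d(g_{ij}) ∧ dx_i ∧ dx_j = sum_{i<j, k} (∂g_{ij}/∂x_k) dx_k ∧ dx_i ∧ dx_j.
Expand each term, using dx_k ∧ dx_i ∧ dx_j = sgn(permutation) dx_{(a)} ∧ dx_{(b)} ∧ dx_{(c)} with (a < b < c) sorted:

Collecting like 3-forms: d(omega) = 0.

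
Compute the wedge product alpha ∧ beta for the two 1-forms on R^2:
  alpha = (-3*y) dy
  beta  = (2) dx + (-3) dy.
alpha ∧ beta = (6*y) dx ∧ dy

Distribute the wedge, using dx_i ∧ dx_j = -dx_j ∧ dx_i and dx_i ∧ dx_i = 0. For each pair (i, j) with i < j, the coefficient of dx_i ∧ dx_j in alpha ∧ beta is (alpha_i * beta_j - alpha_j * beta_i). Collecting: alpha ∧ beta = (6*y) dx ∧ dy.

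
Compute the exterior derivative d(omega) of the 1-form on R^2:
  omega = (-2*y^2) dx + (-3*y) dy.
d(omega) = (4*y) dx ∧ dy

For a 1-form omega = sum_i f_i dx_i, the exterior derivative is
  d(omega) = sum_{i < j} (∂f_j/∂x_i - ∂f_i/∂x_j) dx_i ∧ dx_j.
  coefficient of dx ∧ dy: ∂f_2/∂x - ∂f_1/∂y = ∂(-3*y)/∂x - ∂(-2*y^2)/∂y = 4*y
Assembling: d(omega) = (4*y) dx ∧ dy.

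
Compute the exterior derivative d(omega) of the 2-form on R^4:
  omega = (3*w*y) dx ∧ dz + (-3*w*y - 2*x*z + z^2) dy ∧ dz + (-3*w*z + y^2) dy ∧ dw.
d(omega) = (-3*w - 2*z) dx ∧ dy ∧ dz + (3*y) dx ∧ dz ∧ dw + (3*w - 3*y) dy ∧ dz ∧ dw

For a 2-form omega = sum_{i<j} g_{ij} dx_i ∧ dx_j, the exterior derivative is
  d(omega) = sum_{i<j} d(g_{ij}) ∧ dx_i ∧ dx_j = sum_{i<j, k} (∂g_{ij}/∂x_k) dx_k ∧ dx_i ∧ dx_j.
Expand each term, using dx_k ∧ dx_i ∧ dx_j = sgn(permutation) dx_{(a)} ∧ dx_{(b)} ∧ dx_{(c)} with (a < b < c) sorted:
  d(3*w*y) includes (∂/∂y)(3*w*y) dy = (3*w) dy, which multiplied by dx ∧ dz gives (-3*w) dx ∧ dy ∧ dz
  d(3*w*y) includes (∂/∂w)(3*w*y) dw = (3*y) dw, which multiplied by dx ∧ dz gives (3*y) dx ∧ dz ∧ dw
  d(-3*w*y - 2*x*z + z^2) includes (∂/∂x)(-3*w*y - 2*x*z + z^2) dx = (-2*z) dx, which multiplied by dy ∧ dz gives (-2*z) dx ∧ dy ∧ dz
  d(-3*w*y - 2*x*z + z^2) includes (∂/∂w)(-3*w*y - 2*x*z + z^2) dw = (-3*y) dw, which multiplied by dy ∧ dz gives (-3*y) dy ∧ dz ∧ dw
  d(-3*w*z + y^2) includes (∂/∂z)(-3*w*z + y^2) dz = (-3*w) dz, which multiplied by dy ∧ dw gives (3*w) dy ∧ dz ∧ dw
Collecting like 3-forms: d(omega) = (-3*w - 2*z) dx ∧ dy ∧ dz + (3*y) dx ∧ dz ∧ dw + (3*w - 3*y) dy ∧ dz ∧ dw.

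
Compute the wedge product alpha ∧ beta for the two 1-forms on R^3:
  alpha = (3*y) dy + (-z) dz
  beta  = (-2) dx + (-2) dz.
alpha ∧ beta = (6*y) dx ∧ dy + (-6*y) dy ∧ dz + (-2*z) dx ∧ dz

Distribute the wedge, using dx_i ∧ dx_j = -dx_j ∧ dx_i and dx_i ∧ dx_i = 0. For each pair (i, j) with i < j, the coefficient of dx_i ∧ dx_j in alpha ∧ beta is (alpha_i * beta_j - alpha_j * beta_i). Collecting: alpha ∧ beta = (6*y) dx ∧ dy + (-6*y) dy ∧ dz + (-2*z) dx ∧ dz.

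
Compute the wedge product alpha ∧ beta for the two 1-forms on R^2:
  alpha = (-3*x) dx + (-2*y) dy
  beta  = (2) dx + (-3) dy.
alpha ∧ beta = (9*x + 4*y) dx ∧ dy

Distribute the wedge, using dx_i ∧ dx_j = -dx_j ∧ dx_i and dx_i ∧ dx_i = 0. For each pair (i, j) with i < j, the coefficient of dx_i ∧ dx_j in alpha ∧ beta is (alpha_i * beta_j - alpha_j * beta_i). Collecting: alpha ∧ beta = (9*x + 4*y) dx ∧ dy.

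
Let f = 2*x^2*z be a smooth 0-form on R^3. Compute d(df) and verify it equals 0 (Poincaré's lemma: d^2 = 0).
d(df) = 0

Step 1: df = sum_i (∂f/∂x_i) dx_i = (4*x*z) dx + (0) dy + (2*x^2) dz.
Step 2: Apply d again. Using the 1-form formula, the coefficient of dx ∧ dy in d(df) is ∂^2 f/∂x ∂y - ∂^2 f/∂y ∂x = (0) - (0) = 0 (equality of mixed partials for smooth f).
Similarly for dx ∧ dz and dy ∧ dz — all coefficients vanish. So d(df) = 0.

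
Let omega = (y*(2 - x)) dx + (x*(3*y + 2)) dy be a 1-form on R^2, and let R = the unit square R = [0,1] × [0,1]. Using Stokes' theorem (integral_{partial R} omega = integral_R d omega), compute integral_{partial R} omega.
integral_(partial R) omega = 2

Stokes: integral_partial_R omega = integral_R d omega with d omega = (∂Q/∂x - ∂P/∂y) dx ∧ dy.
  ∂Q/∂x = 3*y + 2
  ∂P/∂y = 2 - x
  integrand = ∂Q/∂x - ∂P/∂y = x + 3*y.
Integrating over R: integral_0^1 integral_0^1 (x + 3*y) dx dy = 2.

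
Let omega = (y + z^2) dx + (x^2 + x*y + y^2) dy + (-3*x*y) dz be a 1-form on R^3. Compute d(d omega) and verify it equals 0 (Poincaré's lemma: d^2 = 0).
d(d omega) = 0

Step 1: d omega = sum_{i<j} (∂f_j/∂x_i - ∂f_i/∂x_j) dx_i ∧ dx_j:
  coeff of dx ∧ dy: 2*x + y - 1
  coeff of dx ∧ dz: -3*y - 2*z
  coeff of dy ∧ dz: -3*x
Step 2: Apply d again to each 2-form coefficient. The only possible 3-form in R^3 is dx ∧ dy ∧ dz, with coefficient
  ∂(coeff of dy∧dz)/∂x - ∂(coeff of dx∧dz)/∂y + ∂(coeff of dx∧dy)/∂z
  = ∂/∂x (-3*x) - ∂/∂y (-3*y - 2*z) + ∂/∂z (2*x + y - 1).
Each of these terms simplifies to sums of mixed partials that cancel in pairs. The result is 0 (by equality of mixed partials for smooth functions — Schwarz / Clairaut).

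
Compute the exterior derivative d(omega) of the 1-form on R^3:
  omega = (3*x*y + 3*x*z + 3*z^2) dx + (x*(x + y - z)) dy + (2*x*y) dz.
d(omega) = (-x + y - z) dx ∧ dy + (-3*x + 2*y - 6*z) dx ∧ dz + (3*x) dy ∧ dz

For a 1-form omega = sum_i f_i dx_i, the exterior derivative is
  d(omega) = sum_{i < j} (∂f_j/∂x_i - ∂f_i/∂x_j) dx_i ∧ dx_j.
  coefficient of dx ∧ dy: ∂f_2/∂x - ∂f_1/∂y = ∂(x*(x + y - z))/∂x - ∂(3*x*y + 3*x*z + 3*z^2)/∂y = -x + y - z
  coefficient of dx ∧ dz: ∂f_3/∂x - ∂f_1/∂z = ∂(2*x*y)/∂x - ∂(3*x*y + 3*x*z + 3*z^2)/∂z = -3*x + 2*y - 6*z
  coefficient of dy ∧ dz: ∂f_3/∂y - ∂f_2/∂z = ∂(2*x*y)/∂y - ∂(x*(x + y - z))/∂z = 3*x
Assembling: d(omega) = (-x + y - z) dx ∧ dy + (-3*x + 2*y - 6*z) dx ∧ dz + (3*x) dy ∧ dz.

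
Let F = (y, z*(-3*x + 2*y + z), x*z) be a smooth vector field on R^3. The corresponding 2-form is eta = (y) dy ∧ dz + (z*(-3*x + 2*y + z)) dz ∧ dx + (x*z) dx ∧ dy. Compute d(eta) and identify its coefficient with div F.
d(eta) = (x + 2*z) dx ∧ dy ∧ dz; div F = x + 2*z

For a 2-form in R^3 of the form above, applying d gives a 3-form with coefficient ∂P/∂x + ∂Q/∂y + ∂R/∂z:
  ∂P/∂x = 0
  ∂Q/∂y = 2*z
  ∂R/∂z = x
Sum = x + 2*z, which is exactly div F.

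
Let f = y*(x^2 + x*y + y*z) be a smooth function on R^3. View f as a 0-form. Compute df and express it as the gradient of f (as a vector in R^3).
df = (y*(2*x + y)) dx + (x^2 + 2*x*y + 2*y*z) dy + (y^2) dz; grad f = (y*(2*x + y), x^2 + 2*x*y + 2*y*z, y^2)

For a 0-form f, d f = (∂f/∂x) dx + (∂f/∂y) dy + (∂f/∂z) dz. The components of the vector representation are exactly the entries of grad f in Cartesian coordinates:
  ∂f/∂x = y*(2*x + y)
  ∂f/∂y = x^2 + 2*x*y + 2*y*z
  ∂f/∂z = y^2.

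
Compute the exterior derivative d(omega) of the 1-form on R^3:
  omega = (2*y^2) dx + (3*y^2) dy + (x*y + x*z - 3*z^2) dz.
d(omega) = (-4*y) dx ∧ dy + (y + z) dx ∧ dz + (x) dy ∧ dz

For a 1-form omega = sum_i f_i dx_i, the exterior derivative is
  d(omega) = sum_{i < j} (∂f_j/∂x_i - ∂f_i/∂x_j) dx_i ∧ dx_j.
  coefficient of dx ∧ dy: ∂f_2/∂x - ∂f_1/∂y = ∂(3*y^2)/∂x - ∂(2*y^2)/∂y = -4*y
  coefficient of dx ∧ dz: ∂f_3/∂x - ∂f_1/∂z = ∂(x*y + x*z - 3*z^2)/∂x - ∂(2*y^2)/∂z = y + z
  coefficient of dy ∧ dz: ∂f_3/∂y - ∂f_2/∂z = ∂(x*y + x*z - 3*z^2)/∂y - ∂(3*y^2)/∂z = x
Assembling: d(omega) = (-4*y) dx ∧ dy + (y + z) dx ∧ dz + (x) dy ∧ dz.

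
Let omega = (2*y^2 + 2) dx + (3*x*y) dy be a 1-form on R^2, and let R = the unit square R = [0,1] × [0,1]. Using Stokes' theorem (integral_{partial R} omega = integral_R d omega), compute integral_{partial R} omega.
integral_(partial R) omega = -1/2

Stokes: integral_partial_R omega = integral_R d omega with d omega = (∂Q/∂x - ∂P/∂y) dx ∧ dy.
  ∂Q/∂x = 3*y
  ∂P/∂y = 4*y
  integrand = ∂Q/∂x - ∂P/∂y = -y.
Integrating over R: integral_0^1 integral_0^1 (-y) dx dy = -1/2.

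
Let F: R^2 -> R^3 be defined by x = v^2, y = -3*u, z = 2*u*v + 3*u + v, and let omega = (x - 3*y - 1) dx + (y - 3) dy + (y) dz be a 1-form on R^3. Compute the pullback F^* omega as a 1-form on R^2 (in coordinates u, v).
F^* omega = (-6*u*v + 9) du + (-6*u^2 + 18*u*v - 3*u + 2*v^3 - 2*v) dv

Using F^*(f dg) = (f ∘ F) d(g ∘ F), substitute each coordinate x_i by F_i(u, v) in f_i, and replace dx_i by d F_i = (∂F_i/∂u) du + (∂F_i/∂v) dv.
  For the x component: f_1(F) = 9*u + v^2 - 1; d F_1 = (0) du + (2*v) dv
  For the y component: f_2(F) = -3*u - 3; d F_2 = (-3) du + (0) dv
  For the z component: f_3(F) = -3*u; d F_3 = (2*v + 3) du + (2*u + 1) dv
Combining and collecting du, dv coefficients:
  coeff of du: -6*u*v + 9
  coeff of dv: -6*u^2 + 18*u*v - 3*u + 2*v^3 - 2*v
F^* omega = (-6*u*v + 9) du + (-6*u^2 + 18*u*v - 3*u + 2*v^3 - 2*v) dv.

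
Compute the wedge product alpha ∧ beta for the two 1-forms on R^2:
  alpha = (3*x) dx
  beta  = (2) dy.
alpha ∧ beta = (6*x) dx ∧ dy

Distribute the wedge, using dx_i ∧ dx_j = -dx_j ∧ dx_i and dx_i ∧ dx_i = 0. For each pair (i, j) with i < j, the coefficient of dx_i ∧ dx_j in alpha ∧ beta is (alpha_i * beta_j - alpha_j * beta_i). Collecting: alpha ∧ beta = (6*x) dx ∧ dy.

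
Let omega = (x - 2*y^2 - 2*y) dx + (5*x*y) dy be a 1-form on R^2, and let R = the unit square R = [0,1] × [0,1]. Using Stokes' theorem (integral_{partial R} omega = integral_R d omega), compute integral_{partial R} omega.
integral_(partial R) omega = 13/2

Stokes: integral_partial_R omega = integral_R d omega with d omega = (∂Q/∂x - ∂P/∂y) dx ∧ dy.
  ∂Q/∂x = 5*y
  ∂P/∂y = -4*y - 2
  integrand = ∂Q/∂x - ∂P/∂y = 9*y + 2.
Integrating over R: integral_0^1 integral_0^1 (9*y + 2) dx dy = 13/2.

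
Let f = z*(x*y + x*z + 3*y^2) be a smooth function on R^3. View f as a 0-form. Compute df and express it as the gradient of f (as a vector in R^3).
df = (z*(y + z)) dx + (z*(x + 6*y)) dy + (x*y + 2*x*z + 3*y^2) dz; grad f = (z*(y + z), z*(x + 6*y), x*y + 2*x*z + 3*y^2)

For a 0-form f, d f = (∂f/∂x) dx + (∂f/∂y) dy + (∂f/∂z) dz. The components of the vector representation are exactly the entries of grad f in Cartesian coordinates:
  ∂f/∂x = z*(y + z)
  ∂f/∂y = z*(x + 6*y)
  ∂f/∂z = x*y + 2*x*z + 3*y^2.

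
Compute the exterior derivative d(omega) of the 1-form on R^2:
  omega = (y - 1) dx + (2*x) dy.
d(omega) = (1) dx ∧ dy

For a 1-form omega = sum_i f_i dx_i, the exterior derivative is
  d(omega) = sum_{i < j} (∂f_j/∂x_i - ∂f_i/∂x_j) dx_i ∧ dx_j.
  coefficient of dx ∧ dy: ∂f_2/∂x - ∂f_1/∂y = ∂(2*x)/∂x - ∂(y - 1)/∂y = 1
Assembling: d(omega) = (1) dx ∧ dy.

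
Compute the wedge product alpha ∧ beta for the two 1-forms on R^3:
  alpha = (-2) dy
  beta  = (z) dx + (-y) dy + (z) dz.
alpha ∧ beta = (2*z) dx ∧ dy + (-2*z) dy ∧ dz

Distribute the wedge, using dx_i ∧ dx_j = -dx_j ∧ dx_i and dx_i ∧ dx_i = 0. For each pair (i, j) with i < j, the coefficient of dx_i ∧ dx_j in alpha ∧ beta is (alpha_i * beta_j - alpha_j * beta_i). Collecting: alpha ∧ beta = (2*z) dx ∧ dy + (-2*z) dy ∧ dz.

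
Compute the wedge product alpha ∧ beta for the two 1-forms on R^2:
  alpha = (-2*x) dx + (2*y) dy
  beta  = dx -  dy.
alpha ∧ beta = (2*x - 2*y) dx ∧ dy

Distribute the wedge, using dx_i ∧ dx_j = -dx_j ∧ dx_i and dx_i ∧ dx_i = 0. For each pair (i, j) with i < j, the coefficient of dx_i ∧ dx_j in alpha ∧ beta is (alpha_i * beta_j - alpha_j * beta_i). Collecting: alpha ∧ beta = (2*x - 2*y) dx ∧ dy.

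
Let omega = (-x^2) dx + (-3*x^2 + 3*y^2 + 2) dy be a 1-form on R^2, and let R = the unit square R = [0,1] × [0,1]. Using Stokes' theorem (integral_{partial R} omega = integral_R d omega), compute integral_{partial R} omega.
integral_(partial R) omega = -3

Stokes: integral_partial_R omega = integral_R d omega with d omega = (∂Q/∂x - ∂P/∂y) dx ∧ dy.
  ∂Q/∂x = -6*x
  ∂P/∂y = 0
  integrand = ∂Q/∂x - ∂P/∂y = -6*x.
Integrating over R: integral_0^1 integral_0^1 (-6*x) dx dy = -3.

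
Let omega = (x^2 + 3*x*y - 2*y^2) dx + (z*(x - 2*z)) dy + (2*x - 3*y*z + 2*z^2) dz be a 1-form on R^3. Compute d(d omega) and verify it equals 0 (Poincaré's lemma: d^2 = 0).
d(d omega) = 0

Step 1: d omega = sum_{i<j} (∂f_j/∂x_i - ∂f_i/∂x_j) dx_i ∧ dx_j:
  coeff of dx ∧ dy: -3*x + 4*y + z
  coeff of dx ∧ dz: 2
  coeff of dy ∧ dz: -x + z
Step 2: Apply d again to each 2-form coefficient. The only possible 3-form in R^3 is dx ∧ dy ∧ dz, with coefficient
  ∂(coeff of dy∧dz)/∂x - ∂(coeff of dx∧dz)/∂y + ∂(coeff of dx∧dy)/∂z
  = ∂/∂x (-x + z) - ∂/∂y (2) + ∂/∂z (-3*x + 4*y + z).
Each of these terms simplifies to sums of mixed partials that cancel in pairs. The result is 0 (by equality of mixed partials for smooth functions — Schwarz / Clairaut).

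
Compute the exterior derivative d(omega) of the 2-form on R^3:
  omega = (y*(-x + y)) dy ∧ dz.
d(omega) = (-y) dx ∧ dy ∧ dz

For a 2-form omega = sum_{i<j} g_{ij} dx_i ∧ dx_j, the exterior derivative is
  d(omega) = sum_{i<j} d(g_{ij}) ∧ dx_i ∧ dx_j = sum_{i<j, k} (∂g_{ij}/∂x_k) dx_k ∧ dx_i ∧ dx_j.
Expand each term, using dx_k ∧ dx_i ∧ dx_j = sgn(permutation) dx_{(a)} ∧ dx_{(b)} ∧ dx_{(c)} with (a < b < c) sorted:
  d(y*(-x + y)) includes (∂/∂x)(y*(-x + y)) dx = (-y) dx, which multiplied by dy ∧ dz gives (-y) dx ∧ dy ∧ dz
Collecting like 3-forms: d(omega) = (-y) dx ∧ dy ∧ dz.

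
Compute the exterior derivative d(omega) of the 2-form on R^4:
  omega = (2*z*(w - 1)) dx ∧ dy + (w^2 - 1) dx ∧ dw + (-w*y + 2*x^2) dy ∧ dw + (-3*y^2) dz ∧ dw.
d(omega) = (2*w - 2) dx ∧ dy ∧ dz + (4*x + 2*z) dx ∧ dy ∧ dw + (-6*y) dy ∧ dz ∧ dw

For a 2-form omega = sum_{i<j} g_{ij} dx_i ∧ dx_j, the exterior derivative is
  d(omega) = sum_{i<j} d(g_{ij}) ∧ dx_i ∧ dx_j = sum_{i<j, k} (∂g_{ij}/∂x_k) dx_k ∧ dx_i ∧ dx_j.
Expand each term, using dx_k ∧ dx_i ∧ dx_j = sgn(permutation) dx_{(a)} ∧ dx_{(b)} ∧ dx_{(c)} with (a < b < c) sorted:
  d(2*z*(w - 1)) includes (∂/∂z)(2*z*(w - 1)) dz = (2*w - 2) dz, which multiplied by dx ∧ dy gives (2*w - 2) dx ∧ dy ∧ dz
  d(2*z*(w - 1)) includes (∂/∂w)(2*z*(w - 1)) dw = (2*z) dw, which multiplied by dx ∧ dy gives (2*z) dx ∧ dy ∧ dw
  d(-w*y + 2*x^2) includes (∂/∂x)(-w*y + 2*x^2) dx = (4*x) dx, which multiplied by dy ∧ dw gives (4*x) dx ∧ dy ∧ dw
  d(-3*y^2) includes (∂/∂y)(-3*y^2) dy = (-6*y) dy, which multiplied by dz ∧ dw gives (-6*y) dy ∧ dz ∧ dw
Collecting like 3-forms: d(omega) = (2*w - 2) dx ∧ dy ∧ dz + (4*x + 2*z) dx ∧ dy ∧ dw + (-6*y) dy ∧ dz ∧ dw.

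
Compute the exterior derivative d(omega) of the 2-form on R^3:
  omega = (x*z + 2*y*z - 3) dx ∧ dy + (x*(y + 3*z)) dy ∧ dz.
d(omega) = (x + 3*y + 3*z) dx ∧ dy ∧ dz

For a 2-form omega = sum_{i<j} g_{ij} dx_i ∧ dx_j, the exterior derivative is
  d(omega) = sum_{i<j} d(g_{ij}) ∧ dx_i ∧ dx_j = sum_{i<j, k} (∂g_{ij}/∂x_k) dx_k ∧ dx_i ∧ dx_j.
Expand each term, using dx_k ∧ dx_i ∧ dx_j = sgn(permutation) dx_{(a)} ∧ dx_{(b)} ∧ dx_{(c)} with (a < b < c) sorted:
  d(x*z + 2*y*z - 3) includes (∂/∂z)(x*z + 2*y*z - 3) dz = (x + 2*y) dz, which multiplied by dx ∧ dy gives (x + 2*y) dx ∧ dy ∧ dz
  d(x*(y + 3*z)) includes (∂/∂x)(x*(y + 3*z)) dx = (y + 3*z) dx, which multiplied by dy ∧ dz gives (y + 3*z) dx ∧ dy ∧ dz
Collecting like 3-forms: d(omega) = (x + 3*y + 3*z) dx ∧ dy ∧ dz.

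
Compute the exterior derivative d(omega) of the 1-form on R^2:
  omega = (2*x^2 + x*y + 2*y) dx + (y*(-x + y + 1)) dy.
d(omega) = (-x - y - 2) dx ∧ dy

For a 1-form omega = sum_i f_i dx_i, the exterior derivative is
  d(omega) = sum_{i < j} (∂f_j/∂x_i - ∂f_i/∂x_j) dx_i ∧ dx_j.
  coefficient of dx ∧ dy: ∂f_2/∂x - ∂f_1/∂y = ∂(y*(-x + y + 1))/∂x - ∂(2*x^2 + x*y + 2*y)/∂y = -x - y - 2
Assembling: d(omega) = (-x - y - 2) dx ∧ dy.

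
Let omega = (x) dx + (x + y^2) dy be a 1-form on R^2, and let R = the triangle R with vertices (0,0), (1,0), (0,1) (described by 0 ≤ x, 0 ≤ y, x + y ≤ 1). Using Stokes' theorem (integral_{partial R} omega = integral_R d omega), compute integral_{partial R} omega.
integral_(partial R) omega = 1/2

Stokes: integral_partial_R omega = integral_R d omega with d omega = (∂Q/∂x - ∂P/∂y) dx ∧ dy.
  ∂Q/∂x = 1
  ∂P/∂y = 0
  integrand = ∂Q/∂x - ∂P/∂y = 1.
Integrating over R: integral_0^1 integral_0^{1-x} (1) dy dx = 1/2.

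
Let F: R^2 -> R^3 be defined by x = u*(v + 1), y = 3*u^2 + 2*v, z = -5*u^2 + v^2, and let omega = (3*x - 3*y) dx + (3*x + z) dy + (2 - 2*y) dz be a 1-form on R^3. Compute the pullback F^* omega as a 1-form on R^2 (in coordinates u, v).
F^* omega = (30*u^3 + 9*u^2*v + 9*u^2 + 9*u*v^2 + 46*u*v - 17*u - 6*v^2 - 6*v) du + (-9*u^3 - 9*u^2*v - 7*u^2 + 6*u - 6*v^2 + 4*v) dv

Using F^*(f dg) = (f ∘ F) d(g ∘ F), substitute each coordinate x_i by F_i(u, v) in f_i, and replace dx_i by d F_i = (∂F_i/∂u) du + (∂F_i/∂v) dv.
  For the x component: f_1(F) = -9*u^2 + 3*u*v + 3*u - 6*v; d F_1 = (v + 1) du + (u) dv
  For the y component: f_2(F) = -5*u^2 + 3*u*v + 3*u + v^2; d F_2 = (6*u) du + (2) dv
  For the z component: f_3(F) = -6*u^2 - 4*v + 2; d F_3 = (-10*u) du + (2*v) dv
Combining and collecting du, dv coefficients:
  coeff of du: 30*u^3 + 9*u^2*v + 9*u^2 + 9*u*v^2 + 46*u*v - 17*u - 6*v^2 - 6*v
  coeff of dv: -9*u^3 - 9*u^2*v - 7*u^2 + 6*u - 6*v^2 + 4*v
F^* omega = (30*u^3 + 9*u^2*v + 9*u^2 + 9*u*v^2 + 46*u*v - 17*u - 6*v^2 - 6*v) du + (-9*u^3 - 9*u^2*v - 7*u^2 + 6*u - 6*v^2 + 4*v) dv.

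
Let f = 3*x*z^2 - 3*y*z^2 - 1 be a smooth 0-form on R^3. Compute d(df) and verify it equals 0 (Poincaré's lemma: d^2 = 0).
d(df) = 0

Step 1: df = sum_i (∂f/∂x_i) dx_i = (3*z^2) dx + (-3*z^2) dy + (6*z*(x - y)) dz.
Step 2: Apply d again. Using the 1-form formula, the coefficient of dx ∧ dy in d(df) is ∂^2 f/∂x ∂y - ∂^2 f/∂y ∂x = (0) - (0) = 0 (equality of mixed partials for smooth f).
Similarly for dx ∧ dz and dy ∧ dz — all coefficients vanish. So d(df) = 0.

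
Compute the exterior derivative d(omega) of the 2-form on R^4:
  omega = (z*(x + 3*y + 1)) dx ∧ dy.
d(omega) = (x + 3*y + 1) dx ∧ dy ∧ dz

For a 2-form omega = sum_{i<j} g_{ij} dx_i ∧ dx_j, the exterior derivative is
  d(omega) = sum_{i<j} d(g_{ij}) ∧ dx_i ∧ dx_j = sum_{i<j, k} (∂g_{ij}/∂x_k) dx_k ∧ dx_i ∧ dx_j.
Expand each term, using dx_k ∧ dx_i ∧ dx_j = sgn(permutation) dx_{(a)} ∧ dx_{(b)} ∧ dx_{(c)} with (a < b < c) sorted:
  d(z*(x + 3*y + 1)) includes (∂/∂z)(z*(x + 3*y + 1)) dz = (x + 3*y + 1) dz, which multiplied by dx ∧ dy gives (x + 3*y + 1) dx ∧ dy ∧ dz
Collecting like 3-forms: d(omega) = (x + 3*y + 1) dx ∧ dy ∧ dz.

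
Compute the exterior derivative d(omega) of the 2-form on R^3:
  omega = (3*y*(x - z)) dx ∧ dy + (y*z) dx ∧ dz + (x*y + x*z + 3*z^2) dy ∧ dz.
d(omega) = (-2*y) dx ∧ dy ∧ dz

For a 2-form omega = sum_{i<j} g_{ij} dx_i ∧ dx_j, the exterior derivative is
  d(omega) = sum_{i<j} d(g_{ij}) ∧ dx_i ∧ dx_j = sum_{i<j, k} (∂g_{ij}/∂x_k) dx_k ∧ dx_i ∧ dx_j.
Expand each term, using dx_k ∧ dx_i ∧ dx_j = sgn(permutation) dx_{(a)} ∧ dx_{(b)} ∧ dx_{(c)} with (a < b < c) sorted:
  d(3*y*(x - z)) includes (∂/∂z)(3*y*(x - z)) dz = (-3*y) dz, which multiplied by dx ∧ dy gives (-3*y) dx ∧ dy ∧ dz
  d(y*z) includes (∂/∂y)(y*z) dy = (z) dy, which multiplied by dx ∧ dz gives (-z) dx ∧ dy ∧ dz
  d(x*y + x*z + 3*z^2) includes (∂/∂x)(x*y + x*z + 3*z^2) dx = (y + z) dx, which multiplied by dy ∧ dz gives (y + z) dx ∧ dy ∧ dz
Collecting like 3-forms: d(omega) = (-2*y) dx ∧ dy ∧ dz.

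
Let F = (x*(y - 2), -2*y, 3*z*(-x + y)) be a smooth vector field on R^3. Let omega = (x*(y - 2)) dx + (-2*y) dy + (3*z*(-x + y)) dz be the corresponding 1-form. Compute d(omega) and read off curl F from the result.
d(omega) = (3*z) dy ∧ dz + (3*z) dz ∧ dx + (-x) dx ∧ dy; curl F = (3*z, 3*z, -x)

d omega = sum_{i<j} (∂f_j/∂x_i - ∂f_i/∂x_j) dx_i ∧ dx_j. Under the identification (dy ∧ dz, dz ∧ dx, dx ∧ dy) ↔ (e_x, e_y, e_z), the coefficients are exactly the components of curl F. Compute:
  ∂R/∂y - ∂Q/∂z = (3*z) - (0) = 3*z
  ∂P/∂z - ∂R/∂x = (0) - (-3*z) = 3*z
  ∂Q/∂x - ∂P/∂y = (0) - (x) = -x.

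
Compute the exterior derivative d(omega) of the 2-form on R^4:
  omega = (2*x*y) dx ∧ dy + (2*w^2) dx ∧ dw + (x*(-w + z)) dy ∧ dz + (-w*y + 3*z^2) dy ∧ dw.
d(omega) = (-w + z) dx ∧ dy ∧ dz + (-x - 6*z) dy ∧ dz ∧ dw

For a 2-form omega = sum_{i<j} g_{ij} dx_i ∧ dx_j, the exterior derivative is
  d(omega) = sum_{i<j} d(g_{ij}) ∧ dx_i ∧ dx_j = sum_{i<j, k} (∂g_{ij}/∂x_k) dx_k ∧ dx_i ∧ dx_j.
Expand each term, using dx_k ∧ dx_i ∧ dx_j = sgn(permutation) dx_{(a)} ∧ dx_{(b)} ∧ dx_{(c)} with (a < b < c) sorted:
  d(x*(-w + z)) includes (∂/∂x)(x*(-w + z)) dx = (-w + z) dx, which multiplied by dy ∧ dz gives (-w + z) dx ∧ dy ∧ dz
  d(x*(-w + z)) includes (∂/∂w)(x*(-w + z)) dw = (-x) dw, which multiplied by dy ∧ dz gives (-x) dy ∧ dz ∧ dw
  d(-w*y + 3*z^2) includes (∂/∂z)(-w*y + 3*z^2) dz = (6*z) dz, which multiplied by dy ∧ dw gives (-6*z) dy ∧ dz ∧ dw
Collecting like 3-forms: d(omega) = (-w + z) dx ∧ dy ∧ dz + (-x - 6*z) dy ∧ dz ∧ dw.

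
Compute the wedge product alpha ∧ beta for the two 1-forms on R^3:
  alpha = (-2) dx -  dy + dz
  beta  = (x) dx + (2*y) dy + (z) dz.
alpha ∧ beta = (x - 4*y) dx ∧ dy + (-x - 2*z) dx ∧ dz + (-2*y - z) dy ∧ dz

Distribute the wedge, using dx_i ∧ dx_j = -dx_j ∧ dx_i and dx_i ∧ dx_i = 0. For each pair (i, j) with i < j, the coefficient of dx_i ∧ dx_j in alpha ∧ beta is (alpha_i * beta_j - alpha_j * beta_i). Collecting: alpha ∧ beta = (x - 4*y) dx ∧ dy + (-x - 2*z) dx ∧ dz + (-2*y - z) dy ∧ dz.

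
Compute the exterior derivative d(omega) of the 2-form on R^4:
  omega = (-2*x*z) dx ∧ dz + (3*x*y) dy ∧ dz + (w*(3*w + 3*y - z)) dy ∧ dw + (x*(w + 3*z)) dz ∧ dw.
d(omega) = (3*y) dx ∧ dy ∧ dz + (w) dy ∧ dz ∧ dw + (w + 3*z) dx ∧ dz ∧ dw

For a 2-form omega = sum_{i<j} g_{ij} dx_i ∧ dx_j, the exterior derivative is
  d(omega) = sum_{i<j} d(g_{ij}) ∧ dx_i ∧ dx_j = sum_{i<j, k} (∂g_{ij}/∂x_k) dx_k ∧ dx_i ∧ dx_j.
Expand each term, using dx_k ∧ dx_i ∧ dx_j = sgn(permutation) dx_{(a)} ∧ dx_{(b)} ∧ dx_{(c)} with (a < b < c) sorted:
  d(3*x*y) includes (∂/∂x)(3*x*y) dx = (3*y) dx, which multiplied by dy ∧ dz gives (3*y) dx ∧ dy ∧ dz
  d(w*(3*w + 3*y - z)) includes (∂/∂z)(w*(3*w + 3*y - z)) dz = (-w) dz, which multiplied by dy ∧ dw gives (w) dy ∧ dz ∧ dw
  d(x*(w + 3*z)) includes (∂/∂x)(x*(w + 3*z)) dx = (w + 3*z) dx, which multiplied by dz ∧ dw gives (w + 3*z) dx ∧ dz ∧ dw
Collecting like 3-forms: d(omega) = (3*y) dx ∧ dy ∧ dz + (w) dy ∧ dz ∧ dw + (w + 3*z) dx ∧ dz ∧ dw.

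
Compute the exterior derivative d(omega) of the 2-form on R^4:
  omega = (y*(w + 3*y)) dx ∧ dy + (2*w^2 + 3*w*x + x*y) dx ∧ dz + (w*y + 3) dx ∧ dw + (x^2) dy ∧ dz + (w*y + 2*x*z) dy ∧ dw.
d(omega) = (-w + y + 2*z) dx ∧ dy ∧ dw + (x) dx ∧ dy ∧ dz + (4*w + 3*x) dx ∧ dz ∧ dw + (-2*x) dy ∧ dz ∧ dw

For a 2-form omega = sum_{i<j} g_{ij} dx_i ∧ dx_j, the exterior derivative is
  d(omega) = sum_{i<j} d(g_{ij}) ∧ dx_i ∧ dx_j = sum_{i<j, k} (∂g_{ij}/∂x_k) dx_k ∧ dx_i ∧ dx_j.
Expand each term, using dx_k ∧ dx_i ∧ dx_j = sgn(permutation) dx_{(a)} ∧ dx_{(b)} ∧ dx_{(c)} with (a < b < c) sorted:
  d(y*(w + 3*y)) includes (∂/∂w)(y*(w + 3*y)) dw = (y) dw, which multiplied by dx ∧ dy gives (y) dx ∧ dy ∧ dw
  d(2*w^2 + 3*w*x + x*y) includes (∂/∂y)(2*w^2 + 3*w*x + x*y) dy = (x) dy, which multiplied by dx ∧ dz gives (-x) dx ∧ dy ∧ dz
  d(2*w^2 + 3*w*x + x*y) includes (∂/∂w)(2*w^2 + 3*w*x + x*y) dw = (4*w + 3*x) dw, which multiplied by dx ∧ dz gives (4*w + 3*x) dx ∧ dz ∧ dw
  d(w*y + 3) includes (∂/∂y)(w*y + 3) dy = (w) dy, which multiplied by dx ∧ dw gives (-w) dx ∧ dy ∧ dw
  d(x^2) includes (∂/∂x)(x^2) dx = (2*x) dx, which multiplied by dy ∧ dz gives (2*x) dx ∧ dy ∧ dz
  d(w*y + 2*x*z) includes (∂/∂x)(w*y + 2*x*z) dx = (2*z) dx, which multiplied by dy ∧ dw gives (2*z) dx ∧ dy ∧ dw
  d(w*y + 2*x*z) includes (∂/∂z)(w*y + 2*x*z) dz = (2*x) dz, which multiplied by dy ∧ dw gives (-2*x) dy ∧ dz ∧ dw
Collecting like 3-forms: d(omega) = (-w + y + 2*z) dx ∧ dy ∧ dw + (x) dx ∧ dy ∧ dz + (4*w + 3*x) dx ∧ dz ∧ dw + (-2*x) dy ∧ dz ∧ dw.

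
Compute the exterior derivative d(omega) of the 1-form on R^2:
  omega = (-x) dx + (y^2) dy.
d(omega) = 0

For a 1-form omega = sum_i f_i dx_i, the exterior derivative is
  d(omega) = sum_{i < j} (∂f_j/∂x_i - ∂f_i/∂x_j) dx_i ∧ dx_j.

Assembling: d(omega) = 0.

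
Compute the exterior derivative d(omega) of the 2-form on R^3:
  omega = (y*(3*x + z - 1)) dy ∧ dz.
d(omega) = (3*y) dx ∧ dy ∧ dz

For a 2-form omega = sum_{i<j} g_{ij} dx_i ∧ dx_j, the exterior derivative is
  d(omega) = sum_{i<j} d(g_{ij}) ∧ dx_i ∧ dx_j = sum_{i<j, k} (∂g_{ij}/∂x_k) dx_k ∧ dx_i ∧ dx_j.
Expand each term, using dx_k ∧ dx_i ∧ dx_j = sgn(permutation) dx_{(a)} ∧ dx_{(b)} ∧ dx_{(c)} with (a < b < c) sorted:
  d(y*(3*x + z - 1)) includes (∂/∂x)(y*(3*x + z - 1)) dx = (3*y) dx, which multiplied by dy ∧ dz gives (3*y) dx ∧ dy ∧ dz
Collecting like 3-forms: d(omega) = (3*y) dx ∧ dy ∧ dz.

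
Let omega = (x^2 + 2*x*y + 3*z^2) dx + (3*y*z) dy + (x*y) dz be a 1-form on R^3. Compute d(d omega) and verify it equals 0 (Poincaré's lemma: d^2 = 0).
d(d omega) = 0

Step 1: d omega = sum_{i<j} (∂f_j/∂x_i - ∂f_i/∂x_j) dx_i ∧ dx_j:
  coeff of dx ∧ dy: -2*x
  coeff of dx ∧ dz: y - 6*z
  coeff of dy ∧ dz: x - 3*y
Step 2: Apply d again to each 2-form coefficient. The only possible 3-form in R^3 is dx ∧ dy ∧ dz, with coefficient
  ∂(coeff of dy∧dz)/∂x - ∂(coeff of dx∧dz)/∂y + ∂(coeff of dx∧dy)/∂z
  = ∂/∂x (x - 3*y) - ∂/∂y (y - 6*z) + ∂/∂z (-2*x).
Each of these terms simplifies to sums of mixed partials that cancel in pairs. The result is 0 (by equality of mixed partials for smooth functions — Schwarz / Clairaut).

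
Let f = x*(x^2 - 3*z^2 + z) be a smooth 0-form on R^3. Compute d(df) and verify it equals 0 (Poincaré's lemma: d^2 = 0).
d(df) = 0

Step 1: df = sum_i (∂f/∂x_i) dx_i = (3*x^2 - 3*z^2 + z) dx + (0) dy + (x*(1 - 6*z)) dz.
Step 2: Apply d again. Using the 1-form formula, the coefficient of dx ∧ dy in d(df) is ∂^2 f/∂x ∂y - ∂^2 f/∂y ∂x = (0) - (0) = 0 (equality of mixed partials for smooth f).
Similarly for dx ∧ dz and dy ∧ dz — all coefficients vanish. So d(df) = 0.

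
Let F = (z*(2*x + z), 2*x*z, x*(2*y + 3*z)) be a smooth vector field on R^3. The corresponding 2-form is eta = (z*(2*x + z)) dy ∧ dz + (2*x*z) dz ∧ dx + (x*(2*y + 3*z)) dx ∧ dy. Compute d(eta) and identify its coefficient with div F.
d(eta) = (3*x + 2*z) dx ∧ dy ∧ dz; div F = 3*x + 2*z

For a 2-form in R^3 of the form above, applying d gives a 3-form with coefficient ∂P/∂x + ∂Q/∂y + ∂R/∂z:
  ∂P/∂x = 2*z
  ∂Q/∂y = 0
  ∂R/∂z = 3*x
Sum = 3*x + 2*z, which is exactly div F.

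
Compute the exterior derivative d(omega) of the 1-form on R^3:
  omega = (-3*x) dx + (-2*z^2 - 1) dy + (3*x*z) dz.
d(omega) = (3*z) dx ∧ dz + (4*z) dy ∧ dz

For a 1-form omega = sum_i f_i dx_i, the exterior derivative is
  d(omega) = sum_{i < j} (∂f_j/∂x_i - ∂f_i/∂x_j) dx_i ∧ dx_j.
  coefficient of dx ∧ dz: ∂f_3/∂x - ∂f_1/∂z = ∂(3*x*z)/∂x - ∂(-3*x)/∂z = 3*z
  coefficient of dy ∧ dz: ∂f_3/∂y - ∂f_2/∂z = ∂(3*x*z)/∂y - ∂(-2*z^2 - 1)/∂z = 4*z
Assembling: d(omega) = (3*z) dx ∧ dz + (4*z) dy ∧ dz.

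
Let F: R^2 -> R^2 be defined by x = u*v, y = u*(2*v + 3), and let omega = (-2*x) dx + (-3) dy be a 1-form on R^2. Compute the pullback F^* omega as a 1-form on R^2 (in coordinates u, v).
F^* omega = (-2*u*v^2 - 6*v - 9) du + (2*u*(-u*v - 3)) dv

Using F^*(f dg) = (f ∘ F) d(g ∘ F), substitute each coordinate x_i by F_i(u, v) in f_i, and replace dx_i by d F_i = (∂F_i/∂u) du + (∂F_i/∂v) dv.
  For the x component: f_1(F) = -2*u*v; d F_1 = (v) du + (u) dv
  For the y component: f_2(F) = -3; d F_2 = (2*v + 3) du + (2*u) dv
Combining and collecting du, dv coefficients:
  coeff of du: -2*u*v^2 - 6*v - 9
  coeff of dv: 2*u*(-u*v - 3)
F^* omega = (-2*u*v^2 - 6*v - 9) du + (2*u*(-u*v - 3)) dv.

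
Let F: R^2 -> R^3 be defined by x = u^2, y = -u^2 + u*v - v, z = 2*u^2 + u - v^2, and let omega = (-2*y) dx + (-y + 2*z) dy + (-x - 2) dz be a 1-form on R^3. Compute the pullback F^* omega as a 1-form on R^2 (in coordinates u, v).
F^* omega = (-10*u^3 + 3*u^2*v - 5*u^2 + 3*u*v^2 + 4*u*v - 8*u - 2*v^3 + v^2 - 2) du + (5*u^3 + u^2*v - 3*u^2 - 2*u*v^2 + 2*u*v - 2*u + 2*v^2 + 3*v) dv

Using F^*(f dg) = (f ∘ F) d(g ∘ F), substitute each coordinate x_i by F_i(u, v) in f_i, and replace dx_i by d F_i = (∂F_i/∂u) du + (∂F_i/∂v) dv.
  For the x component: f_1(F) = 2*u^2 - 2*u*v + 2*v; d F_1 = (2*u) du + (0) dv
  For the y component: f_2(F) = 5*u^2 - u*v + 2*u - 2*v^2 + v; d F_2 = (-2*u + v) du + (u - 1) dv
  For the z component: f_3(F) = -u^2 - 2; d F_3 = (4*u + 1) du + (-2*v) dv
Combining and collecting du, dv coefficients:
  coeff of du: -10*u^3 + 3*u^2*v - 5*u^2 + 3*u*v^2 + 4*u*v - 8*u - 2*v^3 + v^2 - 2
  coeff of dv: 5*u^3 + u^2*v - 3*u^2 - 2*u*v^2 + 2*u*v - 2*u + 2*v^2 + 3*v
F^* omega = (-10*u^3 + 3*u^2*v - 5*u^2 + 3*u*v^2 + 4*u*v - 8*u - 2*v^3 + v^2 - 2) du + (5*u^3 + u^2*v - 3*u^2 - 2*u*v^2 + 2*u*v - 2*u + 2*v^2 + 3*v) dv.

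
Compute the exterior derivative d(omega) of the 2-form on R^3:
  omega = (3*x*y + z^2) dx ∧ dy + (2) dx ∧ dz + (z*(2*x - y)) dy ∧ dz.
d(omega) = (4*z) dx ∧ dy ∧ dz

For a 2-form omega = sum_{i<j} g_{ij} dx_i ∧ dx_j, the exterior derivative is
  d(omega) = sum_{i<j} d(g_{ij}) ∧ dx_i ∧ dx_j = sum_{i<j, k} (∂g_{ij}/∂x_k) dx_k ∧ dx_i ∧ dx_j.
Expand each term, using dx_k ∧ dx_i ∧ dx_j = sgn(permutation) dx_{(a)} ∧ dx_{(b)} ∧ dx_{(c)} with (a < b < c) sorted:
  d(3*x*y + z^2) includes (∂/∂z)(3*x*y + z^2) dz = (2*z) dz, which multiplied by dx ∧ dy gives (2*z) dx ∧ dy ∧ dz
  d(z*(2*x - y)) includes (∂/∂x)(z*(2*x - y)) dx = (2*z) dx, which multiplied by dy ∧ dz gives (2*z) dx ∧ dy ∧ dz
Collecting like 3-forms: d(omega) = (4*z) dx ∧ dy ∧ dz.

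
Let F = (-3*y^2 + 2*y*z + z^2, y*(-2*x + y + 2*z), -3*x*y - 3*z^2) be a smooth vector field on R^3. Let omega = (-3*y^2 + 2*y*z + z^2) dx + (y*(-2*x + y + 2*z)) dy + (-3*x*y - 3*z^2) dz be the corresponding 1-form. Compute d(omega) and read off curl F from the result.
d(omega) = (-3*x - 2*y) dy ∧ dz + (5*y + 2*z) dz ∧ dx + (4*y - 2*z) dx ∧ dy; curl F = (-3*x - 2*y, 5*y + 2*z, 4*y - 2*z)

d omega = sum_{i<j} (∂f_j/∂x_i - ∂f_i/∂x_j) dx_i ∧ dx_j. Under the identification (dy ∧ dz, dz ∧ dx, dx ∧ dy) ↔ (e_x, e_y, e_z), the coefficients are exactly the components of curl F. Compute:
  ∂R/∂y - ∂Q/∂z = (-3*x) - (2*y) = -3*x - 2*y
  ∂P/∂z - ∂R/∂x = (2*y + 2*z) - (-3*y) = 5*y + 2*z
  ∂Q/∂x - ∂P/∂y = (-2*y) - (-6*y + 2*z) = 4*y - 2*z.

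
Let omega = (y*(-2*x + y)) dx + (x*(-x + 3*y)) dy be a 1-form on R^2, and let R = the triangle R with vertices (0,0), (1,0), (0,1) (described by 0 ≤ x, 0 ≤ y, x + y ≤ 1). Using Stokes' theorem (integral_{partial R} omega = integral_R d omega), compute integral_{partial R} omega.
integral_(partial R) omega = 1/6

Stokes: integral_partial_R omega = integral_R d omega with d omega = (∂Q/∂x - ∂P/∂y) dx ∧ dy.
  ∂Q/∂x = -2*x + 3*y
  ∂P/∂y = -2*x + 2*y
  integrand = ∂Q/∂x - ∂P/∂y = y.
Integrating over R: integral_0^1 integral_0^{1-x} (y) dy dx = 1/6.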